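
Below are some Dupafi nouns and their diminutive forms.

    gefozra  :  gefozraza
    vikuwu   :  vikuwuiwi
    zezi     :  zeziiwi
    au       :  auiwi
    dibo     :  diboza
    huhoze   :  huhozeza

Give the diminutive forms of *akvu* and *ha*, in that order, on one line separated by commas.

The alternation tracks the last vowel of the stem — -iwi when the last vowel of the stem is a high vowel (*vikuwu*, *zezi*, *au*); -za when the last vowel of the stem is a non-high vowel (*gefozra*, *dibo*, *huhoze*).
*akvu*: last vowel = /u/, a high vowel → -iwi → *akvuiwi*.
*ha*: last vowel = /a/, a non-high vowel → -za → *haza*.

akvuiwi, haza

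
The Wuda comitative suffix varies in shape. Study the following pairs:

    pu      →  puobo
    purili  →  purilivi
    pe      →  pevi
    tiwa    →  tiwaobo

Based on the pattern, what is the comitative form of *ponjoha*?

The pattern is front/back vowel harmony: -vi when the last vowel of the stem is a front vowel (*purili*, *pe*); -obo when the last vowel of the stem is a back vowel (*pu*, *tiwa*).
*ponjoha* — last vowel /a/ (a back vowel) → -obo → *ponjohaobo*.

ponjohaobo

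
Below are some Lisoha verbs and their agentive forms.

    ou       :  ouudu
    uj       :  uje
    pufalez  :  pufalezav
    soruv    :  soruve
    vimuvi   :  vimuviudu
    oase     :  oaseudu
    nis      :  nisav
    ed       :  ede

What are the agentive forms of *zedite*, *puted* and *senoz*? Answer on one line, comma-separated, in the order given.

zediteudu, putede, senozav

The suffix is conditioned by the final sound: -av when the stem ends in a sibilant (*pufalez*, *nis*); -e when the stem ends in a non-sibilant consonant (*uj*, *soruv*, *ed*); -udu when the stem ends in a vowel (*ou*, *vimuvi*, *oase*).
The final sound of *zedite* is /e/, which is a vowel, so the suffix is -udu, giving *zediteudu*.
The final sound of *puted* is /d/, which is a non-sibilant consonant, so the suffix is -e, giving *putede*.
Since the final sound of *senoz* is /z/ (a sibilant), it takes -av, giving *senozav*.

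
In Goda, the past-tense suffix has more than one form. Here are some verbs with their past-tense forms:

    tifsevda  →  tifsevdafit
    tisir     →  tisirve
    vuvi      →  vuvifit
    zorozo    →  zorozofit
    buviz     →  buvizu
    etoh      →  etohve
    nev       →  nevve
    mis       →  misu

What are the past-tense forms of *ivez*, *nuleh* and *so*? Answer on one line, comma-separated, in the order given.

ivezu, nulehve, sofit

Looking at the final sound of each stem: -u when the stem ends in a sibilant (*buviz*, *mis*); -ve when the stem ends in a non-sibilant consonant (*tisir*, *etoh*, *nev*); -fit when the stem ends in a vowel (*tifsevda*, *vuvi*, *zorozo*).
The final sound of *ivez* is /z/, which is a sibilant, so the suffix is -u, giving *ivezu*.
*nuleh*: final sound = /h/, a non-sibilant consonant → -ve → *nulehve*.
*so*: final sound = /o/, a vowel → -fit → *sofit*.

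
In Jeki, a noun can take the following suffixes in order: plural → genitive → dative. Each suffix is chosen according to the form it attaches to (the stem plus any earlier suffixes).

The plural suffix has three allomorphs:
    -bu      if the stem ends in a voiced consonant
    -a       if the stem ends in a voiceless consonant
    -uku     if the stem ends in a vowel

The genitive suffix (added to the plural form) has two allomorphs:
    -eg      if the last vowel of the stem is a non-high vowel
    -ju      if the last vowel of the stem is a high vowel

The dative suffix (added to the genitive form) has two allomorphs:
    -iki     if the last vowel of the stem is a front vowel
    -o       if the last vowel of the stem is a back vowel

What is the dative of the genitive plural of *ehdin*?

ehdinbujuo

*ehdin* — final sound /n/ (a voiced consonant) → -bu → *ehdinbu*.
The plural form *ehdinbu*: last vowel = /u/, a high vowel → -ju → *ehdinbuju*.
The genitive form *ehdinbuju* — last vowel /u/ (a back vowel) → -o → *ehdinbujuo*.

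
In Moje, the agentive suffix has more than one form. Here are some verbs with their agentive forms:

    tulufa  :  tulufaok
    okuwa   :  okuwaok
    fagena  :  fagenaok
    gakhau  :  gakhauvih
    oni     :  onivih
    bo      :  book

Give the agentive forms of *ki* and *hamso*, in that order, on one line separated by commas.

kivih, hamsook

The suffix is conditioned by the last vowel: -vih when the last vowel of the stem is a high vowel (*gakhau*, *oni*); -ok when the last vowel of the stem is a non-high vowel (*tulufa*, *okuwa*, *fagena*, *bo*).
*ki*: last vowel = /i/, a high vowel → -vih → *kivih*.
*hamso*: last vowel = /o/, a non-high vowel → -ok → *hamsook*.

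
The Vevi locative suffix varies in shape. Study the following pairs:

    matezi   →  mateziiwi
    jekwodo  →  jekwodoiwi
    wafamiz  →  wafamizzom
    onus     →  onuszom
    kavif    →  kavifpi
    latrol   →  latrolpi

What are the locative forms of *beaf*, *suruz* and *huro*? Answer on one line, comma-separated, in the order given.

beafpi, suruzzom, huroiwi

The pattern is sibilance of the final sound: -zom when the stem ends in a sibilant (*wafamiz*, *onus*); -pi when the stem ends in a non-sibilant consonant (*kavif*, *latrol*); -iwi when the stem ends in a vowel (*matezi*, *jekwodo*).
*beaf* — final sound /f/ (a non-sibilant consonant) → -pi → *beafpi*.
The final sound of *suruz* is /z/, which is a sibilant, so the suffix is -zom, giving *suruzzom*.
*huro*: final sound = /o/, a vowel → -iwi → *huroiwi*.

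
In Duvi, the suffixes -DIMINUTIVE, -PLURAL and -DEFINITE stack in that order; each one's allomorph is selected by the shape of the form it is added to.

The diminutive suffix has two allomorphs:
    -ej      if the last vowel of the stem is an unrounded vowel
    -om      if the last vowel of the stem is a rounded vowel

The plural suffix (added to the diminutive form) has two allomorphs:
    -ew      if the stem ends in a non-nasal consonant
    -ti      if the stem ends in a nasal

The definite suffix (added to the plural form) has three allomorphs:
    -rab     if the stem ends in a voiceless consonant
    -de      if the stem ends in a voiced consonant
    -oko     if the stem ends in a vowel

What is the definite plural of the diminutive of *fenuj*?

*fenuj*: last vowel = /u/, a rounded vowel → -om → *fenujom*.
Since the final consonant of the diminutive form *fenujom* is /m/ (a nasal), it takes -ti, giving *fenujomti*.
Since the final sound of the plural form *fenujomti* is /i/ (a vowel), it takes -oko, giving *fenujomtioko*.

fenujomtioko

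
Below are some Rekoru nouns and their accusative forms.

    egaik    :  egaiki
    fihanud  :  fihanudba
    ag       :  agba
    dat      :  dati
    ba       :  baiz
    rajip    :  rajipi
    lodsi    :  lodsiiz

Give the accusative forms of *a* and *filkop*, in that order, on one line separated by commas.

aiz, filkopi

The suffix is conditioned by the final sound: -i when the stem ends in a voiceless consonant (*egaik*, *dat*, *rajip*); -ba when the stem ends in a voiced consonant (*fihanud*, *ag*); -iz when the stem ends in a vowel (*ba*, *lodsi*).
*a*: final sound = /a/, a vowel → -iz → *aiz*.
The final sound of *filkop* is /p/, which is a voiceless consonant, so the suffix is -i, giving *filkopi*.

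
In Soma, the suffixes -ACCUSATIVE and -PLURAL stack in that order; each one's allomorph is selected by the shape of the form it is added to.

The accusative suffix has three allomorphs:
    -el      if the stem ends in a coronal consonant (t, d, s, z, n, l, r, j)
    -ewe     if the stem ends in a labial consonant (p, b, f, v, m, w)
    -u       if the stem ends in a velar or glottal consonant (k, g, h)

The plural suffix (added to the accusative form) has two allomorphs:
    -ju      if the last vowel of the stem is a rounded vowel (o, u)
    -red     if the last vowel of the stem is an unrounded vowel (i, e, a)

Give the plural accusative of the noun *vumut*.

Since the final consonant of *vumut* is /t/ (coronal), it takes -el, giving *vumutel*.
The accusative form *vumutel* — last vowel /e/ (an unrounded vowel) → -red → *vumutelred*.

vumutelred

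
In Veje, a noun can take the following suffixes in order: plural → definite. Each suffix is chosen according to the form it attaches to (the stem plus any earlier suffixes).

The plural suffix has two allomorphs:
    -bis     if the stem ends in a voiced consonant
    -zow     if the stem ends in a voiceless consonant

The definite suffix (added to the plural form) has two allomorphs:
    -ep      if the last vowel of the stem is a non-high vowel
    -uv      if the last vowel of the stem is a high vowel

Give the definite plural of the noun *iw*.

iwbisuv

*iw* — final consonant /w/ (voiced) → -bis → *iwbis*.
The plural form *iwbis*: last vowel = /i/, a high vowel → -uv → *iwbisuv*.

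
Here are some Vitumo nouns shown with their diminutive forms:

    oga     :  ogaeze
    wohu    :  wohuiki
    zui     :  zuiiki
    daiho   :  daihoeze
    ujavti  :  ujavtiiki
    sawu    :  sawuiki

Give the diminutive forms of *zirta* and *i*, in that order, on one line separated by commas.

The alternation tracks the last vowel of the stem — -iki when the last vowel of the stem is a high vowel (*wohu*, *zui*, *ujavti*, *sawu*); -eze when the last vowel of the stem is a non-high vowel (*oga*, *daiho*).
*zirta* — last vowel /a/ (a non-high vowel) → -eze → *zirtaeze*.
*i* — last vowel /i/ (a high vowel) → -iki → *iiki*.

zirtaeze, iiki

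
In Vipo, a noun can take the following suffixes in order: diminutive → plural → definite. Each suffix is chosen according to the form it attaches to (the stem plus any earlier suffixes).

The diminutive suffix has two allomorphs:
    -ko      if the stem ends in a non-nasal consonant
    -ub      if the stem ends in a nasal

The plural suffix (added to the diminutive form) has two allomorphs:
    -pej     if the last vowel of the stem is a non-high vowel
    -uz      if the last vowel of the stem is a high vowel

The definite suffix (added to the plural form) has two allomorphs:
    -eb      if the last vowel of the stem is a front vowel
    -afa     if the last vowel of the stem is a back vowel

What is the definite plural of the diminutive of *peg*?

*peg* — final consonant /g/ (non-nasal) → -ko → *pegko*.
The diminutive form *pegko* — last vowel /o/ (a non-high vowel) → -pej → *pegkopej*.
The last vowel of the plural form *pegkopej* is /e/, which is a front vowel, so the definite suffix is -eb, giving *pegkopejeb*.

pegkopejeb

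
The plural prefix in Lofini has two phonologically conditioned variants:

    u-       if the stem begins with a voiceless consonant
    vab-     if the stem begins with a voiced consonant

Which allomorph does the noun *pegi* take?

u-

Since the first consonant of *pegi* is /p/ (voiceless), it takes u-.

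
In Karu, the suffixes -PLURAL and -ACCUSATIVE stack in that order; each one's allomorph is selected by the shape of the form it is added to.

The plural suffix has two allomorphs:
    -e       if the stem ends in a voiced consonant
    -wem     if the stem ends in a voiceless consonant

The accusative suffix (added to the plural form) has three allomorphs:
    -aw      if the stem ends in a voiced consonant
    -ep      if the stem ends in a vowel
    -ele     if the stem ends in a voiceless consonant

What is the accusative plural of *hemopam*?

Since the final consonant of *hemopam* is /m/ (voiced), it takes -e, giving *hemopame*.
The plural form *hemopame* — final sound /e/ (a vowel) → -ep → *hemopameep*.

hemopameep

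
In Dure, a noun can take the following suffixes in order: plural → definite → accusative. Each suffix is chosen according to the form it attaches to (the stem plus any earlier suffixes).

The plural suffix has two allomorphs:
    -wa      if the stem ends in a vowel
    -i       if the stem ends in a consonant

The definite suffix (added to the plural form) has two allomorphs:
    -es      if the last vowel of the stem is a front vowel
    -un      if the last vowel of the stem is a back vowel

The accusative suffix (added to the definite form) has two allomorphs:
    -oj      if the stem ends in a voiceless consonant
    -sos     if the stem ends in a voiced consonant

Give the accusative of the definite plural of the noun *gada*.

*gada*: final sound = /a/, a vowel → -wa → *gadawa*.
The plural form *gadawa*: last vowel = /a/, a back vowel → -un → *gadawaun*.
Since the final consonant of the definite form *gadawaun* is /n/ (voiced), it takes -sos, giving *gadawaunsos*.

gadawaunsos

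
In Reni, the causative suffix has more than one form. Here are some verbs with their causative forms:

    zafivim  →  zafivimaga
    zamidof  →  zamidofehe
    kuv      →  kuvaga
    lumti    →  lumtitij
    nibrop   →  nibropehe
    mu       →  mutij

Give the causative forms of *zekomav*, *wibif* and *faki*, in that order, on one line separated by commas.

The pattern is voicing of the final sound: -ehe when the stem ends in a voiceless consonant (*zamidof*, *nibrop*); -aga when the stem ends in a voiced consonant (*zafivim*, *kuv*); -tij when the stem ends in a vowel (*lumti*, *mu*).
The final sound of *zekomav* is /v/, which is a voiced consonant, so the suffix is -aga, giving *zekomavaga*.
*wibif* — final sound /f/ (a voiceless consonant) → -ehe → *wibifehe*.
Since the final sound of *faki* is /i/ (a vowel), it takes -tij, giving *fakitij*.

zekomavaga, wibifehe, fakitij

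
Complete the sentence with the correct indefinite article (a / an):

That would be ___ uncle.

an

The indefinite article is chosen by the initial *sound* of the following word, not its spelling.
*uncle* begins with the sound /ʌ/ (u pronounced /ʌ/) — a vowel sound.
So the article is *an*: That would be an uncle.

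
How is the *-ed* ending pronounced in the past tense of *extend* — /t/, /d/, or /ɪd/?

The stem *extend* ends in /t/ or /d/.
The -ed suffix is realized as /ɪd/ after /t, d/; as /t/ after other voiceless consonants; and as /d/ after other voiced sounds.
So -ed on *extend* is pronounced /ɪd/.

/ɪd/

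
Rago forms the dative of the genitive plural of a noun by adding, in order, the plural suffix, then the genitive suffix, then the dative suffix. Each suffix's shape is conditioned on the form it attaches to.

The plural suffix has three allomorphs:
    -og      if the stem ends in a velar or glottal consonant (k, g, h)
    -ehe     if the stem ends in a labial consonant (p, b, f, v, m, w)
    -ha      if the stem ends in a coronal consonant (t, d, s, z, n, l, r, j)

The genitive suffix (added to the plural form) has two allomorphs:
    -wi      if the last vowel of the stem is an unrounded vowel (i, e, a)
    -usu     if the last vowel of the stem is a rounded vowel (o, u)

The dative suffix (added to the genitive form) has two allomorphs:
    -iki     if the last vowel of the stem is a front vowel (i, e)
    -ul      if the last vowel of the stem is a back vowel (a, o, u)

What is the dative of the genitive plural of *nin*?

ninhawiiki

The final consonant of *nin* is /n/, which is coronal, so the plural suffix is -ha, giving *ninha*.
Since the last vowel of the plural form *ninha* is /a/ (an unrounded vowel), it takes -wi, giving *ninhawi*.
Since the last vowel of the genitive form *ninhawi* is /i/ (a front vowel), it takes -iki, giving *ninhawiiki*.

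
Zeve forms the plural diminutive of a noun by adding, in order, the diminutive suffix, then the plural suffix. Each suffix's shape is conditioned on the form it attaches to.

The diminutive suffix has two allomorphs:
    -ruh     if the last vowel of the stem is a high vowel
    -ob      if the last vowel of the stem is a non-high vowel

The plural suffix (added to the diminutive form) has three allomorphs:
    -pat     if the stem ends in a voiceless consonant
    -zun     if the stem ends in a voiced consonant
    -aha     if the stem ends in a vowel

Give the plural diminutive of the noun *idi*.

*idi* — last vowel /i/ (a high vowel) → -ruh → *idiruh*.
Since the final sound of the diminutive form *idiruh* is /h/ (a voiceless consonant), it takes -pat, giving *idiruhpat*.

idiruhpat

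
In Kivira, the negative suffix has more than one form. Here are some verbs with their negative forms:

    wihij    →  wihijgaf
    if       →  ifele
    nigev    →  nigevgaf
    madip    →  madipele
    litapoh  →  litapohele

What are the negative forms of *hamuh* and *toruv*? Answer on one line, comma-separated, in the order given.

hamuhele, toruvgaf

The suffix is conditioned by the final consonant: -ele when the stem ends in a voiceless consonant (*if*, *madip*, *litapoh*); -gaf when the stem ends in a voiced consonant (*wihij*, *nigev*).
*hamuh* — final consonant /h/ (voiceless) → -ele → *hamuhele*.
*toruv*: final consonant = /v/, voiced → -gaf → *toruvgaf*.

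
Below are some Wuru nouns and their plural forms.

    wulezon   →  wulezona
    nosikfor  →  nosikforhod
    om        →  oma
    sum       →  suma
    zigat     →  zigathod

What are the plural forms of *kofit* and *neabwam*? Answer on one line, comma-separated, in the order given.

kofithod, neabwama

The alternation tracks the final consonant of the stem — -a when the stem ends in a nasal (*wulezon*, *om*, *sum*); -hod when the stem ends in a non-nasal consonant (*nosikfor*, *zigat*).
Since the final consonant of *kofit* is /t/ (non-nasal), it takes -hod, giving *kofithod*.
The final consonant of *neabwam* is /m/, which is a nasal, so the suffix is -a, giving *neabwama*.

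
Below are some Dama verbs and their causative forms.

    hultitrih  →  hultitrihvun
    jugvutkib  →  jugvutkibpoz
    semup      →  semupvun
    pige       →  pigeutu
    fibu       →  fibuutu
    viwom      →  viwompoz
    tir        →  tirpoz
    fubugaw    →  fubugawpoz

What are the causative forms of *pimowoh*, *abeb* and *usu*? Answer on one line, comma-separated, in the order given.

The suffix is conditioned by the final sound: -vun when the stem ends in a voiceless consonant (*hultitrih*, *semup*); -poz when the stem ends in a voiced consonant (*jugvutkib*, *viwom*, *tir*, *fubugaw*); -utu when the stem ends in a vowel (*pige*, *fibu*).
The final sound of *pimowoh* is /h/, which is a voiceless consonant, so the suffix is -vun, giving *pimowohvun*.
Since the final sound of *abeb* is /b/ (a voiced consonant), it takes -poz, giving *abebpoz*.
Since the final sound of *usu* is /u/ (a vowel), it takes -utu, giving *usuutu*.

pimowohvun, abebpoz, usuutu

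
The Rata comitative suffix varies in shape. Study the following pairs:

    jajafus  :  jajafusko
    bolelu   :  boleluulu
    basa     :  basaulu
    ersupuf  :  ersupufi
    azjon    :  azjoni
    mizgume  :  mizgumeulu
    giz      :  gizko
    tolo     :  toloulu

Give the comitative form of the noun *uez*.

The alternation tracks the final sound of the stem — -ko when the stem ends in a sibilant (*jajafus*, *giz*); -i when the stem ends in a non-sibilant consonant (*ersupuf*, *azjon*); -ulu when the stem ends in a vowel (*bolelu*, *basa*, *mizgume*, *tolo*).
*uez*: final sound = /z/, a sibilant → -ko → *uezko*.

uezko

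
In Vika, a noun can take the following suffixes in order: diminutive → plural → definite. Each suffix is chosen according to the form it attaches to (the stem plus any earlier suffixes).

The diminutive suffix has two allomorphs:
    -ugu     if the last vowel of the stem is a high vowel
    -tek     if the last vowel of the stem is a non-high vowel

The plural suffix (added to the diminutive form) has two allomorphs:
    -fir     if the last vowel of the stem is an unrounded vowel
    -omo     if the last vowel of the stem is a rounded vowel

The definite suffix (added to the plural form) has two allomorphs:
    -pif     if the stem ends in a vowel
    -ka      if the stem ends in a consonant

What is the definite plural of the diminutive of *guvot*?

guvottekfirka

*guvot*: last vowel = /o/, a non-high vowel → -tek → *guvottek*.
The diminutive form *guvottek* — last vowel /e/ (an unrounded vowel) → -fir → *guvottekfir*.
The plural form *guvottekfir* — final sound /r/ (a consonant) → -ka → *guvottekfirka*.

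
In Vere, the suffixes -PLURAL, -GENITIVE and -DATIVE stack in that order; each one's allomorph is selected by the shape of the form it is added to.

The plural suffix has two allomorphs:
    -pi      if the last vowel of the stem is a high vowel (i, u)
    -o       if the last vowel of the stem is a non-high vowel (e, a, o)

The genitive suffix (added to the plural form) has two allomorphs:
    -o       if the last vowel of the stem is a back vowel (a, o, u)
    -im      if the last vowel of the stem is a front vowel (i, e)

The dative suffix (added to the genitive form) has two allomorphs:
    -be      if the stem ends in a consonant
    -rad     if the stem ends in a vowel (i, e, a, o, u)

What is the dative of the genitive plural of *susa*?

susaoorad

Since the last vowel of *susa* is /a/ (a non-high vowel), it takes -o, giving *susao*.
Since the last vowel of the plural form *susao* is /o/ (a back vowel), it takes -o, giving *susaoo*.
Since the final sound of the genitive form *susaoo* is /o/ (a vowel), it takes -rad, giving *susaoorad*.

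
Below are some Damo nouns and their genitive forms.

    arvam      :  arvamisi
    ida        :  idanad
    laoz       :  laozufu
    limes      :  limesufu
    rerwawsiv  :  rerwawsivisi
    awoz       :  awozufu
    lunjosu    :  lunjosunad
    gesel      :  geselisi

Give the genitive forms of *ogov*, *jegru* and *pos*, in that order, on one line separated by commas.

The suffix is conditioned by the final sound: -ufu when the stem ends in a sibilant (*laoz*, *limes*, *awoz*); -isi when the stem ends in a non-sibilant consonant (*arvam*, *rerwawsiv*, *gesel*); -nad when the stem ends in a vowel (*ida*, *lunjosu*).
The final sound of *ogov* is /v/, which is a non-sibilant consonant, so the suffix is -isi, giving *ogovisi*.
The final sound of *jegru* is /u/, which is a vowel, so the suffix is -nad, giving *jegrunad*.
The final sound of *pos* is /s/, which is a sibilant, so the suffix is -ufu, giving *posufu*.

ogovisi, jegrunad, posufu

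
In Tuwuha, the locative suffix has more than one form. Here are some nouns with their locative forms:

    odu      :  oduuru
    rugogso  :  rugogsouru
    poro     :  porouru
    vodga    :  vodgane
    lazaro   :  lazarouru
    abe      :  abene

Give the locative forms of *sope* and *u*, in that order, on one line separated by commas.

sopene, uuru

Looking at the last vowel of each stem: -uru when the last vowel of the stem is a rounded vowel (*odu*, *rugogso*, *poro*, *lazaro*); -ne when the last vowel of the stem is an unrounded vowel (*vodga*, *abe*).
The last vowel of *sope* is /e/, which is an unrounded vowel, so the suffix is -ne, giving *sopene*.
*u*: last vowel = /u/, a rounded vowel → -uru → *uuru*.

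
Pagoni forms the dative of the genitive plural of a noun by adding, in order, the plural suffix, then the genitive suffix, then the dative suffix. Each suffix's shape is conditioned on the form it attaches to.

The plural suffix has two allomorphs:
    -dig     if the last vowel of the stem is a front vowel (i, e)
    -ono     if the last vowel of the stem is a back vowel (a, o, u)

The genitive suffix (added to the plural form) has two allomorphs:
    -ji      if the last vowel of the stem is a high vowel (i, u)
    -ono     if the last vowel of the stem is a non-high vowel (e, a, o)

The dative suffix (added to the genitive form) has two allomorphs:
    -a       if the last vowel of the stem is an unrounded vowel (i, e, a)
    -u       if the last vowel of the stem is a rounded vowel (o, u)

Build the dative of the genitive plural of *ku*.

kuonoonou

*ku* — last vowel /u/ (a back vowel) → -ono → *kuono*.
The plural form *kuono*: last vowel = /o/, a non-high vowel → -ono → *kuonoono*.
Since the last vowel of the genitive form *kuonoono* is /o/ (a rounded vowel), it takes -u, giving *kuonoonou*.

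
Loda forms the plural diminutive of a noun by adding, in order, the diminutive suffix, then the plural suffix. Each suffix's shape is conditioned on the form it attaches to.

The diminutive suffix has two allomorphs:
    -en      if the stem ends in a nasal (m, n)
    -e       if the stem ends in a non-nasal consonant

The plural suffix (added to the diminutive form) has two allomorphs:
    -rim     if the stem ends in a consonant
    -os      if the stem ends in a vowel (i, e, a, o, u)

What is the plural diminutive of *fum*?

fumenrim

*fum*: final consonant = /m/, a nasal → -en → *fumen*.
The diminutive form *fumen* — final sound /n/ (a consonant) → -rim → *fumenrim*.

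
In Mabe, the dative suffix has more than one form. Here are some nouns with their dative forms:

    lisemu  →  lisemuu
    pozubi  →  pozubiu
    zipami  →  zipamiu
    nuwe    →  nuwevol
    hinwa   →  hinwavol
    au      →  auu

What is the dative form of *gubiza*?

The suffix is conditioned by the last vowel: -u when the last vowel of the stem is a high vowel (*lisemu*, *pozubi*, *zipami*, *au*); -vol when the last vowel of the stem is a non-high vowel (*nuwe*, *hinwa*).
*gubiza*: last vowel = /a/, a non-high vowel → -vol → *gubizavol*.

gubizavol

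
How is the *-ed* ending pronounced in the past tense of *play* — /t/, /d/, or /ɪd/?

/d/

The stem *play* ends in a voiced sound other than /d/.
The -ed suffix is realized as /ɪd/ after /t, d/; as /t/ after other voiceless consonants; and as /d/ after other voiced sounds.
So -ed on *play* is pronounced /d/.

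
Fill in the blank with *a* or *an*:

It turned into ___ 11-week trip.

an

The indefinite article is chosen by the initial *sound* of the following word, not its spelling.
The number *11* is spoken "eleven", beginning with /ɪˈlɛvən/ — a vowel sound.
So the article is *an*: It turned into an 11-week trip.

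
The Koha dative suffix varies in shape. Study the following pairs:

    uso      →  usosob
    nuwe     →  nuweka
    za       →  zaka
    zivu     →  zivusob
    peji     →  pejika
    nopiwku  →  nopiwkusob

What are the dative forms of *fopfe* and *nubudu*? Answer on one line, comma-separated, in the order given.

The pattern is rounding harmony: -sob when the last vowel of the stem is a rounded vowel (*uso*, *zivu*, *nopiwku*); -ka when the last vowel of the stem is an unrounded vowel (*nuwe*, *za*, *peji*).
The last vowel of *fopfe* is /e/, which is an unrounded vowel, so the suffix is -ka, giving *fopfeka*.
Since the last vowel of *nubudu* is /u/ (a rounded vowel), it takes -sob, giving *nubudusob*.

fopfeka, nubudusob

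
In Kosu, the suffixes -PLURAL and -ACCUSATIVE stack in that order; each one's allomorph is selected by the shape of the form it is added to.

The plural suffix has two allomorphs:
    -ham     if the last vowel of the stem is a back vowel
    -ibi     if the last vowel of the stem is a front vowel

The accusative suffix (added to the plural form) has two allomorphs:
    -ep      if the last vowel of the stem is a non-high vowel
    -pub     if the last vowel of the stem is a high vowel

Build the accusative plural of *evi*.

eviibipub

*evi* — last vowel /i/ (a front vowel) → -ibi → *eviibi*.
The plural form *eviibi* — last vowel /i/ (a high vowel) → -pub → *eviibipub*.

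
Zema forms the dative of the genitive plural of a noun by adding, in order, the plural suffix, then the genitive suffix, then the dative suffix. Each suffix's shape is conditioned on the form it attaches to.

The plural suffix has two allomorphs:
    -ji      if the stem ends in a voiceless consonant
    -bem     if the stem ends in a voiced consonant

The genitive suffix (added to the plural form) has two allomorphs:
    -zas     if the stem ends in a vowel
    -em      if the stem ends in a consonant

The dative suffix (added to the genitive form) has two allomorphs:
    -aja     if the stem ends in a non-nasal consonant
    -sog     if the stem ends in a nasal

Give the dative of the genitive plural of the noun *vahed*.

The final consonant of *vahed* is /d/, which is voiced, so the plural suffix is -bem, giving *vahedbem*.
The plural form *vahedbem*: final sound = /m/, a consonant → -em → *vahedbemem*.
The final consonant of the genitive form *vahedbemem* is /m/, which is a nasal, so the dative suffix is -sog, giving *vahedbememsog*.

vahedbememsog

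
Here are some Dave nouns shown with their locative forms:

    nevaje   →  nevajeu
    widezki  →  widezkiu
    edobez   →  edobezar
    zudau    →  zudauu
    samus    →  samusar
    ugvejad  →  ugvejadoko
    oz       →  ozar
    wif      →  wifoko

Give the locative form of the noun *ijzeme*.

ijzemeu

The alternation tracks the final sound of the stem — -ar when the stem ends in a sibilant (*edobez*, *samus*, *oz*); -oko when the stem ends in a non-sibilant consonant (*ugvejad*, *wif*); -u when the stem ends in a vowel (*nevaje*, *widezki*, *zudau*).
*ijzeme*: final sound = /e/, a vowel → -u → *ijzemeu*.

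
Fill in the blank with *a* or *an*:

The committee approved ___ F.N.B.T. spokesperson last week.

an

The indefinite article is chosen by the initial *sound* of the following word, not its spelling.
The initialism *F.N.B.T.* is read letter by letter; the first letter, F, is pronounced /ɛf/, which begins with a vowel sound.
So the article is *an*: The committee approved an F.N.B.T. spokesperson last week.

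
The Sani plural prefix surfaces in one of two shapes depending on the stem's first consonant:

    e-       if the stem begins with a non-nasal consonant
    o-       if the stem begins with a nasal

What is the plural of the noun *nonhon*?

ononhon

*nonhon*: first consonant = /n/, a nasal → o- → *ononhon*.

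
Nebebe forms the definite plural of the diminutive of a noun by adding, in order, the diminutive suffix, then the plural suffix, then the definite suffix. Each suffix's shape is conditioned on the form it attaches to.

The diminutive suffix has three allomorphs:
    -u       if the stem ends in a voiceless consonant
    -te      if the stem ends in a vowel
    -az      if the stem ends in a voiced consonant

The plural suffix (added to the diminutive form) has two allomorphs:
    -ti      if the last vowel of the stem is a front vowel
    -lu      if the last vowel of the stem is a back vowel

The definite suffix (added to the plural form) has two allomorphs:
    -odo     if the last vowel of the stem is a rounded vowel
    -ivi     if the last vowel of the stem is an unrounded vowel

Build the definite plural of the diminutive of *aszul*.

The final sound of *aszul* is /l/, which is a voiced consonant, so the diminutive suffix is -az, giving *aszulaz*.
The diminutive form *aszulaz*: last vowel = /a/, a back vowel → -lu → *aszulazlu*.
The plural form *aszulazlu*: last vowel = /u/, a rounded vowel → -odo → *aszulazluodo*.

aszulazluodo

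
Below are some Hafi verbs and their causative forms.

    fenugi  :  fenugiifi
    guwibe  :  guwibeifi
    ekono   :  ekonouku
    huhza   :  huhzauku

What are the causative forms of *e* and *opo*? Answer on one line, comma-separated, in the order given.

eifi, opouku

The pattern is front/back vowel harmony: -ifi when the last vowel of the stem is a front vowel (*fenugi*, *guwibe*); -uku when the last vowel of the stem is a back vowel (*ekono*, *huhza*).
The last vowel of *e* is /e/, which is a front vowel, so the suffix is -ifi, giving *eifi*.
*opo*: last vowel = /o/, a back vowel → -uku → *opouku*.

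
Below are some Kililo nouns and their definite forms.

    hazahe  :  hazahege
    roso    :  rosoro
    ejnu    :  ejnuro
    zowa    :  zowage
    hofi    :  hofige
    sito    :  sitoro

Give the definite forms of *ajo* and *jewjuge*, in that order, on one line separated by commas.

Looking at the last vowel of each stem: -ro when the last vowel of the stem is a rounded vowel (*roso*, *ejnu*, *sito*); -ge when the last vowel of the stem is an unrounded vowel (*hazahe*, *zowa*, *hofi*).
Since the last vowel of *ajo* is /o/ (a rounded vowel), it takes -ro, giving *ajoro*.
Since the last vowel of *jewjuge* is /e/ (an unrounded vowel), it takes -ge, giving *jewjugege*.

ajoro, jewjugege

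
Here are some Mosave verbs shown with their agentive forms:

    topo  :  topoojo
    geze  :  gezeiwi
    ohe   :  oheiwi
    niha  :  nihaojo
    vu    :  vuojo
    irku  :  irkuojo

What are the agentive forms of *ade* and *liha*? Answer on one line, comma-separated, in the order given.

adeiwi, lihaojo

Looking at the last vowel of each stem: -iwi when the last vowel of the stem is a front vowel (*geze*, *ohe*); -ojo when the last vowel of the stem is a back vowel (*topo*, *niha*, *vu*, *irku*).
*ade* — last vowel /e/ (a front vowel) → -iwi → *adeiwi*.
*liha* — last vowel /a/ (a back vowel) → -ojo → *lihaojo*.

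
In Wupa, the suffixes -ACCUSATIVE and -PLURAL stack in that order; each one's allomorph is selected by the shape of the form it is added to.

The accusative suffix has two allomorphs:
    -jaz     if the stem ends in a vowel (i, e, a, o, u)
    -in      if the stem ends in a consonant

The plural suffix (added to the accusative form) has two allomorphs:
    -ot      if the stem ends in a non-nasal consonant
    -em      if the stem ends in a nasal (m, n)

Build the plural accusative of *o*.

ojazot

*o* — final sound /o/ (a vowel) → -jaz → *ojaz*.
The accusative form *ojaz*: final consonant = /z/, non-nasal → -ot → *ojazot*.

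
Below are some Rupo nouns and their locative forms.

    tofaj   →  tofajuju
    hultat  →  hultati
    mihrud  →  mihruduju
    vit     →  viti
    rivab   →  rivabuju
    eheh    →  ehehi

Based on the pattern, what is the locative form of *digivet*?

The alternation tracks the final consonant of the stem — -i when the stem ends in a voiceless consonant (*hultat*, *vit*, *eheh*); -uju when the stem ends in a voiced consonant (*tofaj*, *mihrud*, *rivab*).
*digivet*: final consonant = /t/, voiceless → -i → *digiveti*.

digiveti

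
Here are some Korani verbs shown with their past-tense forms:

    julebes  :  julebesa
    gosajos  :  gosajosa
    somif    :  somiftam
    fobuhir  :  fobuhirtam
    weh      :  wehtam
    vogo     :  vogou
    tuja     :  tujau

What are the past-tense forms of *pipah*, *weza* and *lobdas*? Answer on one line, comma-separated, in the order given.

pipahtam, wezau, lobdasa

The alternation tracks the final sound of the stem — -a when the stem ends in a sibilant (*julebes*, *gosajos*); -tam when the stem ends in a non-sibilant consonant (*somif*, *fobuhir*, *weh*); -u when the stem ends in a vowel (*vogo*, *tuja*).
Since the final sound of *pipah* is /h/ (a non-sibilant consonant), it takes -tam, giving *pipahtam*.
*weza*: final sound = /a/, a vowel → -u → *wezau*.
*lobdas* — final sound /s/ (a sibilant) → -a → *lobdasa*.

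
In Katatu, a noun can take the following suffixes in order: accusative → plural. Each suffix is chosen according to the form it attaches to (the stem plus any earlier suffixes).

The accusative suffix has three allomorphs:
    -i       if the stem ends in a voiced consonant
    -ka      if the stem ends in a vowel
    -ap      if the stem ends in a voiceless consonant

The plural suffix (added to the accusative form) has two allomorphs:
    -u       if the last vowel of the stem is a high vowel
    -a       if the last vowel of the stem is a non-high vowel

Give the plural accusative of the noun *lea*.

leakaa

The final sound of *lea* is /a/, which is a vowel, so the accusative suffix is -ka, giving *leaka*.
The accusative form *leaka*: last vowel = /a/, a non-high vowel → -a → *leakaa*.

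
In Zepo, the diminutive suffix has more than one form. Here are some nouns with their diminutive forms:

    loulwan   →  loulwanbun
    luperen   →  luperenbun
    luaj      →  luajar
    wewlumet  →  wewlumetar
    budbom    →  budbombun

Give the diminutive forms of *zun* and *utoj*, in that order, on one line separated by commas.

Looking at the final consonant of each stem: -bun when the stem ends in a nasal (*loulwan*, *luperen*, *budbom*); -ar when the stem ends in a non-nasal consonant (*luaj*, *wewlumet*).
Since the final consonant of *zun* is /n/ (a nasal), it takes -bun, giving *zunbun*.
*utoj* — final consonant /j/ (non-nasal) → -ar → *utojar*.

zunbun, utojar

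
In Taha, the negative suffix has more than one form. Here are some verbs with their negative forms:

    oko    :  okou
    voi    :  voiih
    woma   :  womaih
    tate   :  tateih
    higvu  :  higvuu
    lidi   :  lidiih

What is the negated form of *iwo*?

iwou

The suffix is conditioned by the last vowel: -u when the last vowel of the stem is a rounded vowel (*oko*, *higvu*); -ih when the last vowel of the stem is an unrounded vowel (*voi*, *woma*, *tate*, *lidi*).
*iwo* — last vowel /o/ (a rounded vowel) → -u → *iwou*.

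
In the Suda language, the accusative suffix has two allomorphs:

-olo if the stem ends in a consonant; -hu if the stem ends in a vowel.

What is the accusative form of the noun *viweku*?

viwekuhu

*viweku* — final sound /u/ (a vowel) → -hu → *viwekuhu*.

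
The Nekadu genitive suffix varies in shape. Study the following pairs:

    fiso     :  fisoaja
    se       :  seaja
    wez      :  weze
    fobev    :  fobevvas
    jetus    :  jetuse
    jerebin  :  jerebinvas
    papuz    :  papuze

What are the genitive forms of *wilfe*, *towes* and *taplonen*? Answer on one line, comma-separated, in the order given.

wilfeaja, towese, taplonenvas

The pattern is sibilance of the final sound: -e when the stem ends in a sibilant (*wez*, *jetus*, *papuz*); -vas when the stem ends in a non-sibilant consonant (*fobev*, *jerebin*); -aja when the stem ends in a vowel (*fiso*, *se*).
*wilfe*: final sound = /e/, a vowel → -aja → *wilfeaja*.
*towes* — final sound /s/ (a sibilant) → -e → *towese*.
*taplonen*: final sound = /n/, a non-sibilant consonant → -vas → *taplonenvas*.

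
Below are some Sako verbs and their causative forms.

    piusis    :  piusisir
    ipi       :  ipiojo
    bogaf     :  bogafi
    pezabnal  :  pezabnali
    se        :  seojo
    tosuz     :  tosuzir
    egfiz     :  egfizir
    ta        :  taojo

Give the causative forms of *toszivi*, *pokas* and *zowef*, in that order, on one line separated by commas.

tosziviojo, pokasir, zowefi

The alternation tracks the final sound of the stem — -ir when the stem ends in a sibilant (*piusis*, *tosuz*, *egfiz*); -i when the stem ends in a non-sibilant consonant (*bogaf*, *pezabnal*); -ojo when the stem ends in a vowel (*ipi*, *se*, *ta*).
The final sound of *toszivi* is /i/, which is a vowel, so the suffix is -ojo, giving *tosziviojo*.
Since the final sound of *pokas* is /s/ (a sibilant), it takes -ir, giving *pokasir*.
The final sound of *zowef* is /f/, which is a non-sibilant consonant, so the suffix is -i, giving *zowefi*.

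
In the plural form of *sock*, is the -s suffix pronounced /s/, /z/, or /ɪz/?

The stem *sock* ends in a voiceless non-sibilant consonant.
The plural suffix surfaces as /ɪz/ after sibilants, /s/ after other voiceless consonants, and /z/ after other voiced sounds.
So the plural -s on *sock* is pronounced /s/.

/s/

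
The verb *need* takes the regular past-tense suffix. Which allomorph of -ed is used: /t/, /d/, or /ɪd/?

/ɪd/

The stem *need* ends in /t/ or /d/.
The -ed suffix is realized as /ɪd/ after /t, d/; as /t/ after other voiceless consonants; and as /d/ after other voiced sounds.
So -ed on *need* is pronounced /ɪd/.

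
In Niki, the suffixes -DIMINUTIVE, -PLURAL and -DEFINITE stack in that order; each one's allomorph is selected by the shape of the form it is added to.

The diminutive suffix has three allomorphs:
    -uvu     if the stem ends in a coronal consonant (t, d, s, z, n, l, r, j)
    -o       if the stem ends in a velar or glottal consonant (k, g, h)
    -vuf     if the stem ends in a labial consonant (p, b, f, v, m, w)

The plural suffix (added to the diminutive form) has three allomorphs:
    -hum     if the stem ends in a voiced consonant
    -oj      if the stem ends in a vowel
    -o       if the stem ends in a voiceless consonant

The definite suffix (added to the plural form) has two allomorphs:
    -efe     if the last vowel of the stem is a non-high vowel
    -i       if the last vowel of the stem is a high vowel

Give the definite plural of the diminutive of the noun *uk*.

Since the final consonant of *uk* is /k/ (velar/glottal), it takes -o, giving *uko*.
The diminutive form *uko* — final sound /o/ (a vowel) → -oj → *ukooj*.
Since the last vowel of the plural form *ukooj* is /o/ (a non-high vowel), it takes -efe, giving *ukoojefe*.

ukoojefe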